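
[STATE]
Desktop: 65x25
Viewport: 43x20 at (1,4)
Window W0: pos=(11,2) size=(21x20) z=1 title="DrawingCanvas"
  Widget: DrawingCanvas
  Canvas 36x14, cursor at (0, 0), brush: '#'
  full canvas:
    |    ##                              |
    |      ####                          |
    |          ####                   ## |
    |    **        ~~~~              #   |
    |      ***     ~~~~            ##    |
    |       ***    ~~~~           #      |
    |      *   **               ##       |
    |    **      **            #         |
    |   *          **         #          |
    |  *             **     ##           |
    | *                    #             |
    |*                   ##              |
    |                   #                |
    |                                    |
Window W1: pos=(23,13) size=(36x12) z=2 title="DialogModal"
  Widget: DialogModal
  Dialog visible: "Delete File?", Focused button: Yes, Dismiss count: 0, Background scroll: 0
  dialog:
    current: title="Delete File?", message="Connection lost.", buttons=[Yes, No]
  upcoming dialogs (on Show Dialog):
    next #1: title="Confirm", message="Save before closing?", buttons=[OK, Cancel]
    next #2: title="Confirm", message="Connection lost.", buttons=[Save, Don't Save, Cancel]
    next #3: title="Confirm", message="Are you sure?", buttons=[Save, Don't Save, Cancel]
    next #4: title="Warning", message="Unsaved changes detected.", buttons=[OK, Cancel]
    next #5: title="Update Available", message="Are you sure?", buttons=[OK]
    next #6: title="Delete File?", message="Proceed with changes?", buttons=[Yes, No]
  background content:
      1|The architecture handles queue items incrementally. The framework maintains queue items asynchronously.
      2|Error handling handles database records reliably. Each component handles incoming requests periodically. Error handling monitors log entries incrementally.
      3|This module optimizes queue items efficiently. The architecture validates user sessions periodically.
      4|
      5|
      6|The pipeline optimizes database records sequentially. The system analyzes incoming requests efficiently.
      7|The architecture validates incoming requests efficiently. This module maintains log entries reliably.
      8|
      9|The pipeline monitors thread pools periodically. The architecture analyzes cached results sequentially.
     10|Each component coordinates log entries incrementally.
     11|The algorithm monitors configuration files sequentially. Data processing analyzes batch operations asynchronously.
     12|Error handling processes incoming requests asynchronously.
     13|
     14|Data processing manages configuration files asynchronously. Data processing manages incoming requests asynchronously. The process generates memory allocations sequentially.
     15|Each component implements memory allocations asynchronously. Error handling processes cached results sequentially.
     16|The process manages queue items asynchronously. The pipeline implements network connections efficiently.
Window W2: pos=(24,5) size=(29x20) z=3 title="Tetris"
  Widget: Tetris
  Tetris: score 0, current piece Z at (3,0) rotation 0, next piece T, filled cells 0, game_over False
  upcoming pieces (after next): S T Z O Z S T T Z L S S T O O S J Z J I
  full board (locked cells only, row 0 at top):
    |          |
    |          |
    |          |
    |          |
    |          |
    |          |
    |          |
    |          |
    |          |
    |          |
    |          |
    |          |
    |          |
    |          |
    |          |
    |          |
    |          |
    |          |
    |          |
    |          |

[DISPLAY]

          ┠───────────────────┨            
          ┃+   ##      ┏━━━━━━━━━━━━━━━━━━━
          ┃      ####  ┃ Tetris            
          ┃          ##┠───────────────────
          ┃    **      ┃          │Next:   
          ┃      ***   ┃          │ ▒      
          ┃       ***  ┃          │▒▒▒     
          ┃      *   **┃          │        
          ┃    **      ┃          │        
          ┃   *       ┏┃          │        
          ┃  *        ┃┃          │Score:  
          ┃ *         ┠┃          │0       
          ┃*          ┃┃          │        
          ┃           ┃┃          │        
          ┃           ┃┃          │        
          ┃           ┃┃          │        
          ┃           ┃┃          │        
          ┗━━━━━━━━━━━┃┃          │        
                      ┃┃          │        
                      ┃┃          │        


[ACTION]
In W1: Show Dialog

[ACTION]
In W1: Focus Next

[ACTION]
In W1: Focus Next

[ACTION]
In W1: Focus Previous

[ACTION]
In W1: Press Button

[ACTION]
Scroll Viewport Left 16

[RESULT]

           ┠───────────────────┨           
           ┃+   ##      ┏━━━━━━━━━━━━━━━━━━
           ┃      ####  ┃ Tetris           
           ┃          ##┠──────────────────
           ┃    **      ┃          │Next:  
           ┃      ***   ┃          │ ▒     
           ┃       ***  ┃          │▒▒▒    
           ┃      *   **┃          │       
           ┃    **      ┃          │       
           ┃   *       ┏┃          │       
           ┃  *        ┃┃          │Score: 
           ┃ *         ┠┃          │0      
           ┃*          ┃┃          │       
           ┃           ┃┃          │       
           ┃           ┃┃          │       
           ┃           ┃┃          │       
           ┃           ┃┃          │       
           ┗━━━━━━━━━━━┃┃          │       
                       ┃┃          │       
                       ┃┃          │       


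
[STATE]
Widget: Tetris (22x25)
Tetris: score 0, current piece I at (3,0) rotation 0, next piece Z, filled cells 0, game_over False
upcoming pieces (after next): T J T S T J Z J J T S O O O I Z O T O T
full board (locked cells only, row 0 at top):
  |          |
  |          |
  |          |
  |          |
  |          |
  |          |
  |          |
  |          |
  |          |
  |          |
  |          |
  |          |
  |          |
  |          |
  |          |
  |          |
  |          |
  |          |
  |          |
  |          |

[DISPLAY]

   ████   │Next:      
          │▓▓         
          │ ▓▓        
          │           
          │           
          │           
          │Score:     
          │0          
          │           
          │           
          │           
          │           
          │           
          │           
          │           
          │           
          │           
          │           
          │           
          │           
          │           
          │           
          │           
          │           
          │           


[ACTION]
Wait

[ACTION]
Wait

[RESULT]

          │Next:      
          │▓▓         
   ████   │ ▓▓        
          │           
          │           
          │           
          │Score:     
          │0          
          │           
          │           
          │           
          │           
          │           
          │           
          │           
          │           
          │           
          │           
          │           
          │           
          │           
          │           
          │           
          │           
          │           


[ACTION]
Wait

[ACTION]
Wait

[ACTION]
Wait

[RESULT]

          │Next:      
          │▓▓         
          │ ▓▓        
          │           
          │           
   ████   │           
          │Score:     
          │0          
          │           
          │           
          │           
          │           
          │           
          │           
          │           
          │           
          │           
          │           
          │           
          │           
          │           
          │           
          │           
          │           
          │           


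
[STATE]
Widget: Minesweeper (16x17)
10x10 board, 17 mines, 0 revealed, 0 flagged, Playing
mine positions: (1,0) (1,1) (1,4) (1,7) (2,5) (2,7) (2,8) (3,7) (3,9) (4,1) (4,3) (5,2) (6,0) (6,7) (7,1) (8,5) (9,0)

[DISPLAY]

■■■■■■■■■■      
■■■■■■■■■■      
■■■■■■■■■■      
■■■■■■■■■■      
■■■■■■■■■■      
■■■■■■■■■■      
■■■■■■■■■■      
■■■■■■■■■■      
■■■■■■■■■■      
■■■■■■■■■■      
                
                
                
                
                
                
                


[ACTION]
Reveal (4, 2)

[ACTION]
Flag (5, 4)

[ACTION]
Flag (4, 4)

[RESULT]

■■■■■■■■■■      
■■■■■■■■■■      
■■■■■■■■■■      
■■■■■■■■■■      
■■3■⚑■■■■■      
■■■■⚑■■■■■      
■■■■■■■■■■      
■■■■■■■■■■      
■■■■■■■■■■      
■■■■■■■■■■      
                
                
                
                
                
                
                


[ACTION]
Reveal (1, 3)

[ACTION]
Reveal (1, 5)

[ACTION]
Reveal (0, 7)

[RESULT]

■■■■■■■1■■      
■■■1■2■■■■      
■■■■■■■■■■      
■■■■■■■■■■      
■■3■⚑■■■■■      
■■■■⚑■■■■■      
■■■■■■■■■■      
■■■■■■■■■■      
■■■■■■■■■■      
■■■■■■■■■■      
                
                
                
                
                
                
                


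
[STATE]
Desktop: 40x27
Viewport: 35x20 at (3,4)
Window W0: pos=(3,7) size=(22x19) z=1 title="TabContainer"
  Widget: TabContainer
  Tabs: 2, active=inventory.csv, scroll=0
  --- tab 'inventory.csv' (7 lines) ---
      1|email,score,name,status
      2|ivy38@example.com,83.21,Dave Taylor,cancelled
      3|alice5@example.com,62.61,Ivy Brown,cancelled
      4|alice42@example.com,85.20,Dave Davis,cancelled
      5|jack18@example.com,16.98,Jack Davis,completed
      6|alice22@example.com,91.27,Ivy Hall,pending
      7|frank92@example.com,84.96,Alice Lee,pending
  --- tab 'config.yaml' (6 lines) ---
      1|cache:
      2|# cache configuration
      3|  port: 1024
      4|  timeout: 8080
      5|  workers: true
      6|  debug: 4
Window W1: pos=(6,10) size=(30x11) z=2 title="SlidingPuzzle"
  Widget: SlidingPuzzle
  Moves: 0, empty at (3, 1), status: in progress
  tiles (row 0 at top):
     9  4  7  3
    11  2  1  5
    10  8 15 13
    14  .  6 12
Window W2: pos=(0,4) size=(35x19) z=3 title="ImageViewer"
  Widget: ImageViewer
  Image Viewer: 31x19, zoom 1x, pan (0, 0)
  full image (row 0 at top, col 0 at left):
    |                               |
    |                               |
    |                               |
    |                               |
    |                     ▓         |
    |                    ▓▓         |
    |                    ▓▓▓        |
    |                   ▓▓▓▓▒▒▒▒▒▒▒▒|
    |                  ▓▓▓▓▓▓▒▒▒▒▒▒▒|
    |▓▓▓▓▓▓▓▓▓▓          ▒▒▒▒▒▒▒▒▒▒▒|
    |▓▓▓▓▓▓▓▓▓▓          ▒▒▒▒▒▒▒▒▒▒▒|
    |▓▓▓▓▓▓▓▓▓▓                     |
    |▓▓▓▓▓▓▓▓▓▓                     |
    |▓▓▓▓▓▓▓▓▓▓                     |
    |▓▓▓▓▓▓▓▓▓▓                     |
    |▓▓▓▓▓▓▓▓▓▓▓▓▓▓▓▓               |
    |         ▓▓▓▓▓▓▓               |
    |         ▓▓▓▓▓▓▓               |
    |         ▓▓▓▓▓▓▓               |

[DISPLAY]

━━━━━━━━━━━━━━━━━━━━━━━━━━━━━━━┓   
mageViewer                     ┃   
───────────────────────────────┨   
                               ┃   
                               ┃   
                               ┃   
                               ┃┓  
                   ▓           ┃┃  
                  ▓▓           ┃┨  
                  ▓▓▓          ┃┃  
                 ▓▓▓▓▒▒▒▒▒▒▒▒  ┃┃  
                ▓▓▓▓▓▓▒▒▒▒▒▒▒  ┃┃  
▓▓▓▓▓▓▓▓          ▒▒▒▒▒▒▒▒▒▒▒  ┃┃  
▓▓▓▓▓▓▓▓          ▒▒▒▒▒▒▒▒▒▒▒  ┃┃  
▓▓▓▓▓▓▓▓                       ┃┃  
▓▓▓▓▓▓▓▓                       ┃┃  
▓▓▓▓▓▓▓▓                       ┃┛  
▓▓▓▓▓▓▓▓                       ┃   
━━━━━━━━━━━━━━━━━━━━━━━━━━━━━━━┛   
┃                    ┃             


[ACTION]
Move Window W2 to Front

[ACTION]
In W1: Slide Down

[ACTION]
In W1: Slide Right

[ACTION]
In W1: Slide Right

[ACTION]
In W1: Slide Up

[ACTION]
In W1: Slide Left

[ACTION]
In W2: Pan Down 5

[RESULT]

━━━━━━━━━━━━━━━━━━━━━━━━━━━━━━━┓   
mageViewer                     ┃   
───────────────────────────────┨   
                  ▓▓           ┃   
                  ▓▓▓          ┃   
                 ▓▓▓▓▒▒▒▒▒▒▒▒  ┃   
                ▓▓▓▓▓▓▒▒▒▒▒▒▒  ┃┓  
▓▓▓▓▓▓▓▓          ▒▒▒▒▒▒▒▒▒▒▒  ┃┃  
▓▓▓▓▓▓▓▓          ▒▒▒▒▒▒▒▒▒▒▒  ┃┨  
▓▓▓▓▓▓▓▓                       ┃┃  
▓▓▓▓▓▓▓▓                       ┃┃  
▓▓▓▓▓▓▓▓                       ┃┃  
▓▓▓▓▓▓▓▓                       ┃┃  
▓▓▓▓▓▓▓▓▓▓▓▓▓▓                 ┃┃  
       ▓▓▓▓▓▓▓                 ┃┃  
       ▓▓▓▓▓▓▓                 ┃┃  
       ▓▓▓▓▓▓▓                 ┃┛  
                               ┃   
━━━━━━━━━━━━━━━━━━━━━━━━━━━━━━━┛   
┃                    ┃             


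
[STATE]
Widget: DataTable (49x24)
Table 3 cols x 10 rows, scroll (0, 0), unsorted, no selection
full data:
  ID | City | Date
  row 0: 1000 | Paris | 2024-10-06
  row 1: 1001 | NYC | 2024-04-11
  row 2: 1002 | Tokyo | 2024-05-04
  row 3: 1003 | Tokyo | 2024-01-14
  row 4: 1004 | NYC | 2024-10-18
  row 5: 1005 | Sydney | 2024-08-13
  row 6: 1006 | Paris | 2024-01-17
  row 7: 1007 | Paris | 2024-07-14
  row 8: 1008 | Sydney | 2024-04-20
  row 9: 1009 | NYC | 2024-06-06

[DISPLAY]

ID  │City  │Date                                 
────┼──────┼──────────                           
1000│Paris │2024-10-06                           
1001│NYC   │2024-04-11                           
1002│Tokyo │2024-05-04                           
1003│Tokyo │2024-01-14                           
1004│NYC   │2024-10-18                           
1005│Sydney│2024-08-13                           
1006│Paris │2024-01-17                           
1007│Paris │2024-07-14                           
1008│Sydney│2024-04-20                           
1009│NYC   │2024-06-06                           
                                                 
                                                 
                                                 
                                                 
                                                 
                                                 
                                                 
                                                 
                                                 
                                                 
                                                 
                                                 


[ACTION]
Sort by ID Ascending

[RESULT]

ID ▲│City  │Date                                 
────┼──────┼──────────                           
1000│Paris │2024-10-06                           
1001│NYC   │2024-04-11                           
1002│Tokyo │2024-05-04                           
1003│Tokyo │2024-01-14                           
1004│NYC   │2024-10-18                           
1005│Sydney│2024-08-13                           
1006│Paris │2024-01-17                           
1007│Paris │2024-07-14                           
1008│Sydney│2024-04-20                           
1009│NYC   │2024-06-06                           
                                                 
                                                 
                                                 
                                                 
                                                 
                                                 
                                                 
                                                 
                                                 
                                                 
                                                 
                                                 


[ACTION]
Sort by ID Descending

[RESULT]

ID ▼│City  │Date                                 
────┼──────┼──────────                           
1009│NYC   │2024-06-06                           
1008│Sydney│2024-04-20                           
1007│Paris │2024-07-14                           
1006│Paris │2024-01-17                           
1005│Sydney│2024-08-13                           
1004│NYC   │2024-10-18                           
1003│Tokyo │2024-01-14                           
1002│Tokyo │2024-05-04                           
1001│NYC   │2024-04-11                           
1000│Paris │2024-10-06                           
                                                 
                                                 
                                                 
                                                 
                                                 
                                                 
                                                 
                                                 
                                                 
                                                 
                                                 
                                                 


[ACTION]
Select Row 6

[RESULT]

ID ▼│City  │Date                                 
────┼──────┼──────────                           
1009│NYC   │2024-06-06                           
1008│Sydney│2024-04-20                           
1007│Paris │2024-07-14                           
1006│Paris │2024-01-17                           
1005│Sydney│2024-08-13                           
1004│NYC   │2024-10-18                           
>003│Tokyo │2024-01-14                           
1002│Tokyo │2024-05-04                           
1001│NYC   │2024-04-11                           
1000│Paris │2024-10-06                           
                                                 
                                                 
                                                 
                                                 
                                                 
                                                 
                                                 
                                                 
                                                 
                                                 
                                                 
                                                 


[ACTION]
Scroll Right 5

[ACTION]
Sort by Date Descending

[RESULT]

ID  │City  │Date     ▼                           
────┼──────┼──────────                           
1004│NYC   │2024-10-18                           
1000│Paris │2024-10-06                           
1005│Sydney│2024-08-13                           
1007│Paris │2024-07-14                           
1009│NYC   │2024-06-06                           
1002│Tokyo │2024-05-04                           
>008│Sydney│2024-04-20                           
1001│NYC   │2024-04-11                           
1006│Paris │2024-01-17                           
1003│Tokyo │2024-01-14                           
                                                 
                                                 
                                                 
                                                 
                                                 
                                                 
                                                 
                                                 
                                                 
                                                 
                                                 
                                                 


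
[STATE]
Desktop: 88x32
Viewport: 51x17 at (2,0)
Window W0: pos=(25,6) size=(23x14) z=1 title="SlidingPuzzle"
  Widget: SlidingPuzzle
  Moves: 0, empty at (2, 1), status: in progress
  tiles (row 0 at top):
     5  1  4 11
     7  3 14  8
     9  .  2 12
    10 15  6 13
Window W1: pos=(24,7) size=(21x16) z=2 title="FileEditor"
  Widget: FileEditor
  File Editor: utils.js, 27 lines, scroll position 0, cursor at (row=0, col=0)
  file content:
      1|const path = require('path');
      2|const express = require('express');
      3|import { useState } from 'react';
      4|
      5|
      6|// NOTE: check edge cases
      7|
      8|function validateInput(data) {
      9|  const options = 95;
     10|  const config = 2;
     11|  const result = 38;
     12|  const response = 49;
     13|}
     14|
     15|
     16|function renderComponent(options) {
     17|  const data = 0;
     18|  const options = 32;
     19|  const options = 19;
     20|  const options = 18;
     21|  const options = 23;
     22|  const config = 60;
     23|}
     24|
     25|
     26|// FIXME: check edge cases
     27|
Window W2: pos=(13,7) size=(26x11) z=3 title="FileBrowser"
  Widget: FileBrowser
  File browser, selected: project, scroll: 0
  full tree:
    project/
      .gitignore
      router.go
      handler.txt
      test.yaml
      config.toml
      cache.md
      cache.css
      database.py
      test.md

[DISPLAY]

                                                   
                                                   
                                                   
                                                   
                                                   
                                                   
                       ┏━━━━━━━━━━━━━━━━━━━━━┓     
           ┏━━━━━━━━━━━━━━━━━━━━━━━━┓━━━━━┓  ┃     
           ┃ FileBrowser            ┃     ┃──┨     
           ┠────────────────────────┨─────┨─┐┃     
           ┃> [-] project/          ┃equi▲┃ │┃     
           ┃    .gitignore          ┃= re█┃─┤┃     
           ┃    router.go           ┃ate ░┃ │┃     
           ┃    handler.txt         ┃    ░┃─┤┃     
           ┃    test.yaml           ┃    ░┃ │┃     
           ┃    config.toml         ┃ edg░┃─┤┃     
           ┃    cache.md            ┃    ░┃ │┃     


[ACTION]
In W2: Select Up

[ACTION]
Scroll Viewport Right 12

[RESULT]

                                                   
                                                   
                                                   
                                                   
                                                   
                                                   
           ┏━━━━━━━━━━━━━━━━━━━━━┓                 
━━━━━━━━━━━━━━━━━━━━━━━━┓━━━━━┓  ┃                 
 FileBrowser            ┃     ┃──┨                 
────────────────────────┨─────┨─┐┃                 
> [-] project/          ┃equi▲┃ │┃                 
    .gitignore          ┃= re█┃─┤┃                 
    router.go           ┃ate ░┃ │┃                 
    handler.txt         ┃    ░┃─┤┃                 
    test.yaml           ┃    ░┃ │┃                 
    config.toml         ┃ edg░┃─┤┃                 
    cache.md            ┃    ░┃ │┃                 


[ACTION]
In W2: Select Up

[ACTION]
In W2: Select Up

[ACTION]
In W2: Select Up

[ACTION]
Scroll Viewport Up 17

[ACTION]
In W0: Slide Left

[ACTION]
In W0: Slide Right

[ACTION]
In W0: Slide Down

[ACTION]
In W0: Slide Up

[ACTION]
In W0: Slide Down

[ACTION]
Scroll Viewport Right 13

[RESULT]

                                                   
                                                   
                                                   
                                                   
                                                   
                                                   
━━━━━━━━━━━━━━━━━━━━┓                              
━━━━━━━━━━━┓━━━━━┓  ┃                              
           ┃     ┃──┨                              
───────────┨─────┨─┐┃                              
/          ┃equi▲┃ │┃                              
e          ┃= re█┃─┤┃                              
           ┃ate ░┃ │┃                              
xt         ┃    ░┃─┤┃                              
           ┃    ░┃ │┃                              
ml         ┃ edg░┃─┤┃                              
           ┃    ░┃ │┃                              


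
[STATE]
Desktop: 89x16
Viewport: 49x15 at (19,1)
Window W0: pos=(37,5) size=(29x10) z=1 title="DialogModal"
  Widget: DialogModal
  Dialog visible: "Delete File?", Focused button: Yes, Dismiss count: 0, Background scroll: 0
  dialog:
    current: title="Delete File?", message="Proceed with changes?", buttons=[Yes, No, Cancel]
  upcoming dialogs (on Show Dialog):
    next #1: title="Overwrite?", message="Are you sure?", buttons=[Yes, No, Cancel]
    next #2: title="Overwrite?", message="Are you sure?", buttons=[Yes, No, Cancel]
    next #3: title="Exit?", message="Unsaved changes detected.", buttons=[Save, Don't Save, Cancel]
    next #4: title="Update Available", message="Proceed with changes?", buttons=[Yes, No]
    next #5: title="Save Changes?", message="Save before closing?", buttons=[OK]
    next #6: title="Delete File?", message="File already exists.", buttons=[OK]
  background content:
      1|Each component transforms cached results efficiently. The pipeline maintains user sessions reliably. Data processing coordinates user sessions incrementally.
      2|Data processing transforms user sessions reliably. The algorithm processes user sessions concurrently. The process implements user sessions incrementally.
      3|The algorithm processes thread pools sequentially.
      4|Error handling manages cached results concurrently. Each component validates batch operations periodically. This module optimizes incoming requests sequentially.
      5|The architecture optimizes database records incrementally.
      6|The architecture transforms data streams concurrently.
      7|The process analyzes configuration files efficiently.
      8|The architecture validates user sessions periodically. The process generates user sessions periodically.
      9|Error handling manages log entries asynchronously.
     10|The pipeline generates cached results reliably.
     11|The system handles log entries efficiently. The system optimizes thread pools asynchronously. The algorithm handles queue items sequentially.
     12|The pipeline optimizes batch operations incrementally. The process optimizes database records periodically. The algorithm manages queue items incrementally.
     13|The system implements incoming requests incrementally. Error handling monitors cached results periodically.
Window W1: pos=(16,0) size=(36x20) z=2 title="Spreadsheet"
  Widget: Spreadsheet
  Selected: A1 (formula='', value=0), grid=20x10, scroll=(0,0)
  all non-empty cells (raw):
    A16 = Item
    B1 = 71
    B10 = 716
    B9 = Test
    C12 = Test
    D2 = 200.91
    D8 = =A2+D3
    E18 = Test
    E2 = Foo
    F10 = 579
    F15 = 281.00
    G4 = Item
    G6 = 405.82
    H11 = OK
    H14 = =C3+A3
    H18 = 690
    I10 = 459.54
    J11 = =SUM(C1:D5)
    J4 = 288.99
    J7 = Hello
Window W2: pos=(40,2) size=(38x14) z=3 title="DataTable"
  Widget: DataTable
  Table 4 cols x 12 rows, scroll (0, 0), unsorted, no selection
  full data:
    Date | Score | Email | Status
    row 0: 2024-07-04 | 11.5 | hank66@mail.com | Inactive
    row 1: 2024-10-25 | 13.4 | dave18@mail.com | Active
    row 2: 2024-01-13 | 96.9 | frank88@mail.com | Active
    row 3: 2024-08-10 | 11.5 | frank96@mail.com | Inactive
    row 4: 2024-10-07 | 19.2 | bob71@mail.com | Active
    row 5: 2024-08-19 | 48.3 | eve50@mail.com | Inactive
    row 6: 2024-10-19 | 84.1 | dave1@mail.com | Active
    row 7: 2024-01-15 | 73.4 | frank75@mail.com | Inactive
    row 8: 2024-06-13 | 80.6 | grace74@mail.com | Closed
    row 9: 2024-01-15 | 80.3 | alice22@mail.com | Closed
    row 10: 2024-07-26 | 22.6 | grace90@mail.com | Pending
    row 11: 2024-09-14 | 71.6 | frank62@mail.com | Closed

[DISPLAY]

preadsheet                      ┃                
─────────────────────┏━━━━━━━━━━━━━━━━━━━━━━━━━━━
:                    ┃ DataTable                 
     A       B       ┠───────────────────────────
---------------------┃Date      │Score│Email     
1      [0]      71   ┃──────────┼─────┼──────────
2        0       0   ┃2024-07-04│11.5 │hank66@mai
3        0       0   ┃2024-10-25│13.4 │dave18@mai
4        0       0   ┃2024-01-13│96.9 │frank88@ma
5        0       0   ┃2024-08-10│11.5 │frank96@ma
6        0       0   ┃2024-10-07│19.2 │bob71@mail
7        0       0   ┃2024-08-19│48.3 │eve50@mail
8        0       0   ┃2024-10-19│84.1 │dave1@mail
9        0Test       ┃2024-01-15│73.4 │frank75@ma
0        0     716   ┗━━━━━━━━━━━━━━━━━━━━━━━━━━━


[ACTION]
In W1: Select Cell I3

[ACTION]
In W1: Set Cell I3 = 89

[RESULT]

preadsheet                      ┃                
─────────────────────┏━━━━━━━━━━━━━━━━━━━━━━━━━━━
: 89                 ┃ DataTable                 
     A       B       ┠───────────────────────────
---------------------┃Date      │Score│Email     
1        0      71   ┃──────────┼─────┼──────────
2        0       0   ┃2024-07-04│11.5 │hank66@mai
3        0       0   ┃2024-10-25│13.4 │dave18@mai
4        0       0   ┃2024-01-13│96.9 │frank88@ma
5        0       0   ┃2024-08-10│11.5 │frank96@ma
6        0       0   ┃2024-10-07│19.2 │bob71@mail
7        0       0   ┃2024-08-19│48.3 │eve50@mail
8        0       0   ┃2024-10-19│84.1 │dave1@mail
9        0Test       ┃2024-01-15│73.4 │frank75@ma
0        0     716   ┗━━━━━━━━━━━━━━━━━━━━━━━━━━━


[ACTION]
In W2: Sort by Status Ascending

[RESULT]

preadsheet                      ┃                
─────────────────────┏━━━━━━━━━━━━━━━━━━━━━━━━━━━
: 89                 ┃ DataTable                 
     A       B       ┠───────────────────────────
---------------------┃Date      │Score│Email     
1        0      71   ┃──────────┼─────┼──────────
2        0       0   ┃2024-10-25│13.4 │dave18@mai
3        0       0   ┃2024-01-13│96.9 │frank88@ma
4        0       0   ┃2024-10-07│19.2 │bob71@mail
5        0       0   ┃2024-10-19│84.1 │dave1@mail
6        0       0   ┃2024-06-13│80.6 │grace74@ma
7        0       0   ┃2024-01-15│80.3 │alice22@ma
8        0       0   ┃2024-09-14│71.6 │frank62@ma
9        0Test       ┃2024-07-04│11.5 │hank66@mai
0        0     716   ┗━━━━━━━━━━━━━━━━━━━━━━━━━━━


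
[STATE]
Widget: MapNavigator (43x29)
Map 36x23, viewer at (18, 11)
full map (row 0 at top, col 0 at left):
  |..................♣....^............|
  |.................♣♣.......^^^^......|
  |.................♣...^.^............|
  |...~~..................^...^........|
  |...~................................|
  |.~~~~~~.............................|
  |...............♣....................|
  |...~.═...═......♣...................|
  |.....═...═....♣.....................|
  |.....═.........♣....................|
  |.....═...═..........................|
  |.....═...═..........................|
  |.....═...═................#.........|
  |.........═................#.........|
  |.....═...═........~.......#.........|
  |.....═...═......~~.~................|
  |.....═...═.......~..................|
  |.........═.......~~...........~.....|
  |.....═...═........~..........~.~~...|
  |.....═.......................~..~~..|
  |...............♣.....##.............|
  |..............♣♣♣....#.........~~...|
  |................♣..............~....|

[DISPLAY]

                                           
                                           
                                           
   ..................♣....^............    
   .................♣♣.......^^^^......    
   .................♣...^.^............    
   ...~~..................^...^........    
   ...~................................    
   .~~~~~~.............................    
   ...............♣....................    
   ...~.═...═......♣...................    
   .....═...═....♣.....................    
   .....═.........♣....................    
   .....═...═..........................    
   .....═...═........@.................    
   .....═...═................#.........    
   .........═................#.........    
   .....═...═........~.......#.........    
   .....═...═......~~.~................    
   .....═...═.......~..................    
   .........═.......~~...........~.....    
   .....═...═........~..........~.~~...    
   .....═.......................~..~~..    
   ...............♣.....##.............    
   ..............♣♣♣....#.........~~...    
   ................♣..............~....    
                                           
                                           
                                           


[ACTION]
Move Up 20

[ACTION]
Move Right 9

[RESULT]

                                           
                                           
                                           
                                           
                                           
                                           
                                           
                                           
                                           
                                           
                                           
                                           
                                           
                                           
............♣....^...@........             
...........♣♣.......^^^^......             
...........♣...^.^............             
.................^...^........             
..............................             
~.............................             
.........♣....................             
...═......♣...................             
...═....♣.....................             
.........♣....................             
...═..........................             
...═..........................             
...═................#.........             
...═................#.........             
...═........~.......#.........             


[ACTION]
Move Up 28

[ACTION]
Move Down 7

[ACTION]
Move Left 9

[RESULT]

                                           
                                           
                                           
                                           
                                           
                                           
                                           
   ..................♣....^............    
   .................♣♣.......^^^^......    
   .................♣...^.^............    
   ...~~..................^...^........    
   ...~................................    
   .~~~~~~.............................    
   ...............♣....................    
   ...~.═...═......♣.@.................    
   .....═...═....♣.....................    
   .....═.........♣....................    
   .....═...═..........................    
   .....═...═..........................    
   .....═...═................#.........    
   .........═................#.........    
   .....═...═........~.......#.........    
   .....═...═......~~.~................    
   .....═...═.......~..................    
   .........═.......~~...........~.....    
   .....═...═........~..........~.~~...    
   .....═.......................~..~~..    
   ...............♣.....##.............    
   ..............♣♣♣....#.........~~...    


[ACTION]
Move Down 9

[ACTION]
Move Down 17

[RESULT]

   .....═...═....♣.....................    
   .....═.........♣....................    
   .....═...═..........................    
   .....═...═..........................    
   .....═...═................#.........    
   .........═................#.........    
   .....═...═........~.......#.........    
   .....═...═......~~.~................    
   .....═...═.......~..................    
   .........═.......~~...........~.....    
   .....═...═........~..........~.~~...    
   .....═.......................~..~~..    
   ...............♣.....##.............    
   ..............♣♣♣....#.........~~...    
   ................♣.@............~....    
                                           
                                           
                                           
                                           
                                           
                                           
                                           
                                           
                                           
                                           
                                           
                                           
                                           
                                           
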